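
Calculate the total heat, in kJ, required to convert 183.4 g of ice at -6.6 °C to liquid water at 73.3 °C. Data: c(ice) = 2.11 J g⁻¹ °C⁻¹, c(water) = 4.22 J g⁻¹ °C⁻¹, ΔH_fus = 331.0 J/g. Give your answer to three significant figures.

q1 (heat ice -6.6→0.0 °C): 183.4 × 2.11 × 6.6 = 2554 J
q2 (melt at 0 °C): 183.4 × 331.0 = 60705 J
q3 (heat water 0.0→73.3 °C): 183.4 × 4.22 × 73.3 = 56730 J
Total: 2554 + 60705 + 56730 = 119989 J = 120 kJ

q = 120 kJ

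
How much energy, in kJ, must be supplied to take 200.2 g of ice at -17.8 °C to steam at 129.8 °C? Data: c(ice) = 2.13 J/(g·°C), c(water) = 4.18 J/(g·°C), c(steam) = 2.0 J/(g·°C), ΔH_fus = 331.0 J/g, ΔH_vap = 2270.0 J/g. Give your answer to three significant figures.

q1 (heat ice -17.8→0.0 °C): 200.2 × 2.13 × 17.8 = 7590 J
q2 (melt at 0 °C): 200.2 × 331.0 = 66266 J
q3 (heat water 0.0→100.0 °C): 200.2 × 4.18 × 100.0 = 83684 J
q4 (vaporize at 100 °C): 200.2 × 2270.0 = 454454 J
q5 (heat steam 100.0→129.8 °C): 200.2 × 2.0 × 29.8 = 11932 J
Total: 7590 + 66266 + 83684 + 454454 + 11932 = 623926 J = 624 kJ

q = 624 kJ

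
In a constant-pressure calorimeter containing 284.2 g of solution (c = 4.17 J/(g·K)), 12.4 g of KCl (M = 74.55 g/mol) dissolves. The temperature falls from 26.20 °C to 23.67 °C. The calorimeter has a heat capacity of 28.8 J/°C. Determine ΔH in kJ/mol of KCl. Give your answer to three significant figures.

ΔH = 18.5 kJ/mol

|ΔT| = |23.67 − 26.20| = 2.53 °C
|q_surr| = (284.2 × 4.17 + 28.8) × 2.53 = 1213.914 × 2.53 = 3071 J
n(KCl) = 12.4 / 74.55 = 0.1663 mol
Temperature fell, so q_rxn = +|q_surr| = 3.071 kJ
ΔH = q_rxn / n = 18.47 kJ/mol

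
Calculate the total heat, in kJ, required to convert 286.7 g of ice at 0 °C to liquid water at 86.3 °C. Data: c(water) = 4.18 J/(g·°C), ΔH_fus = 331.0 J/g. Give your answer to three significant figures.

q1 (melt at 0 °C): 286.7 × 331.0 = 94898 J
q2 (heat water 0.0→86.3 °C): 286.7 × 4.18 × 86.3 = 103422 J
Total: 94898 + 103422 = 198320 J = 198 kJ

q = 198 kJ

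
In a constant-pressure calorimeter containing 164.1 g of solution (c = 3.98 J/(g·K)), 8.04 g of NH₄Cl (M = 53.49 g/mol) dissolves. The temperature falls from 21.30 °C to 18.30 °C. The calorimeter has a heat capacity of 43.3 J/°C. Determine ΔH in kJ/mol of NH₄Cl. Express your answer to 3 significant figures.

ΔH = 13.9 kJ/mol

|ΔT| = |18.30 − 21.30| = 3.00 °C
|q_surr| = (164.1 × 3.98 + 43.3) × 3.00 = 696.418 × 3.00 = 2089 J
n(NH₄Cl) = 8.04 / 53.49 = 0.1503 mol
Temperature fell, so q_rxn = +|q_surr| = 2.089 kJ
ΔH = q_rxn / n = 13.90 kJ/mol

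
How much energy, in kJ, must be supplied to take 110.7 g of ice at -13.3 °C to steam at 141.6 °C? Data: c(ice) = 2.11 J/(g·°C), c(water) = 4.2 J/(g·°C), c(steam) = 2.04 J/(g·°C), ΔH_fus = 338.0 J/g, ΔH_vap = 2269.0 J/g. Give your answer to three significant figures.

q = 348 kJ

q1 (heat ice -13.3→0.0 °C): 110.7 × 2.11 × 13.3 = 3107 J
q2 (melt at 0 °C): 110.7 × 338.0 = 37417 J
q3 (heat water 0.0→100.0 °C): 110.7 × 4.2 × 100.0 = 46494 J
q4 (vaporize at 100 °C): 110.7 × 2269.0 = 251178 J
q5 (heat steam 100.0→141.6 °C): 110.7 × 2.04 × 41.6 = 9394 J
Total: 3107 + 37417 + 46494 + 251178 + 9394 = 347590 J = 348 kJ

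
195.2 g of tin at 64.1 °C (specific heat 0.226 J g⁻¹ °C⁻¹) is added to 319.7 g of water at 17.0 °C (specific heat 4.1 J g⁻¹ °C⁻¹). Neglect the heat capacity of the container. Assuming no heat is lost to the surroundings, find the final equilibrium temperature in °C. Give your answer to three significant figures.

T_f = 18.5 °C

Heat lost by tin = heat gained by water.
(195.2)(0.226)(64.1 − T) = (319.7)(4.1)(T − 17.0)
44.1152 (64.1 − T) = 1310.77 (T − 17.0)
2827.8 − 44.1152 T = 1310.77 T − 22283
25110.8 = 1354.8852 T
T = 18.53 °C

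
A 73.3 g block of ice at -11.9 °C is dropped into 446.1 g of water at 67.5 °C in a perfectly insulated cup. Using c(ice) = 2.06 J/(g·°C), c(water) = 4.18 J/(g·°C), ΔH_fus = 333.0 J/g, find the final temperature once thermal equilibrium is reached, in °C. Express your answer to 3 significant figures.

Heat to bring ice to 0 °C and melt it: q₁ = 73.3×2.06×11.9 + 73.3×333.0 = 26206 J
Heat the water can supply cooling to 0 °C: 446.1×4.18×67.5 = 125867 J > q₁, so all ice melts.
Energy balance: 446.1×4.18×(67.5 − T) = 26206 + 73.3×4.18×(T − 0)
1864.698(67.5 − T) = 26206 + 306.394 T
125867 − 26206 = 2171.092 T
T = 99661 / 2171.092 = 45.90 °C

T_f = 45.9 °C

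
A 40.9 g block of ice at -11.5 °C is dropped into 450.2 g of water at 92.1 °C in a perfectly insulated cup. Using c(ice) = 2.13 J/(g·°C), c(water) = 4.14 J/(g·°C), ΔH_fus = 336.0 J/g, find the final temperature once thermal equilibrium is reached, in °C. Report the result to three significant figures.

T_f = 77.2 °C

Heat to bring ice to 0 °C and melt it: q₁ = 40.9×2.13×11.5 + 40.9×336.0 = 14744 J
Heat the water can supply cooling to 0 °C: 450.2×4.14×92.1 = 171659 J > q₁, so all ice melts.
Energy balance: 450.2×4.14×(92.1 − T) = 14744 + 40.9×4.14×(T − 0)
1863.828(92.1 − T) = 14744 + 169.326 T
171659 − 14744 = 2033.154 T
T = 156915 / 2033.154 = 77.18 °C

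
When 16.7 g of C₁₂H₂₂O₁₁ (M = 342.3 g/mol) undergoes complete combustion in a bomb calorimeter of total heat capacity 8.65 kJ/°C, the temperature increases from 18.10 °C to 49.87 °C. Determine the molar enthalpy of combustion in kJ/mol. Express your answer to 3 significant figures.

ΔH = -5630 kJ/mol

ΔT = 49.87 − 18.10 = 31.77 °C
q_cal = C_cal × ΔT = 8.65 × 31.77 = 274.8105 kJ
n = 16.7 / 342.3 = 0.04879 mol
q_rxn = −q_cal = -274.8105 kJ
ΔH = -274.8105 / 0.04879 = -5633 kJ/mol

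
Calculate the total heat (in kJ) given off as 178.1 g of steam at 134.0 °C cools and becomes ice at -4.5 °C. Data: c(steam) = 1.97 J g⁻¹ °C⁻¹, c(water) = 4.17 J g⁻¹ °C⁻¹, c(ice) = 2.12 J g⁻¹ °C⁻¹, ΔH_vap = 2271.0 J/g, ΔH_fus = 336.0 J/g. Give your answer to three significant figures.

q1 (cool steam 134.0→100 °C): 178.1 × 1.97 × 34.0 = 11929 J
q2 (condense at 100 °C): 178.1 × 2271.0 = 404465 J
q3 (cool water 100→0 °C): 178.1 × 4.17 × 100.0 = 74268 J
q4 (freeze at 0 °C): 178.1 × 336.0 = 59842 J
q5 (cool ice 0→-4.5 °C): 178.1 × 2.12 × 4.5 = 1699 J
Total: 11929 + 404465 + 74268 + 59842 + 1699 = 552203 J = 552 kJ

q = 552 kJ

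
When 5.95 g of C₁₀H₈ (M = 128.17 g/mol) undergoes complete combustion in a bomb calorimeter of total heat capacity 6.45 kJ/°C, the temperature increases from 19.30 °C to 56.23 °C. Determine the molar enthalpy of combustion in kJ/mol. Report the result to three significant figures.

ΔH = -5130 kJ/mol

ΔT = 56.23 − 19.30 = 36.93 °C
q_cal = C_cal × ΔT = 6.45 × 36.93 = 238.1985 kJ
n = 5.95 / 128.17 = 0.04642 mol
q_rxn = −q_cal = -238.1985 kJ
ΔH = -238.1985 / 0.04642 = -5131 kJ/mol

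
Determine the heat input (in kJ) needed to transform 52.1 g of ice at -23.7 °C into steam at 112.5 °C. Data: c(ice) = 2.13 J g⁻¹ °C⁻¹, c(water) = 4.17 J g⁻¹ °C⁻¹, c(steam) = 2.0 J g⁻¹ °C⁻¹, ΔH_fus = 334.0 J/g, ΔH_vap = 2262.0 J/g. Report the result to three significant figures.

q1 (heat ice -23.7→0.0 °C): 52.1 × 2.13 × 23.7 = 2630 J
q2 (melt at 0 °C): 52.1 × 334.0 = 17401 J
q3 (heat water 0.0→100.0 °C): 52.1 × 4.17 × 100.0 = 21726 J
q4 (vaporize at 100 °C): 52.1 × 2262.0 = 117850 J
q5 (heat steam 100.0→112.5 °C): 52.1 × 2.0 × 12.5 = 1303 J
Total: 2630 + 17401 + 21726 + 117850 + 1303 = 160910 J = 161 kJ

q = 161 kJ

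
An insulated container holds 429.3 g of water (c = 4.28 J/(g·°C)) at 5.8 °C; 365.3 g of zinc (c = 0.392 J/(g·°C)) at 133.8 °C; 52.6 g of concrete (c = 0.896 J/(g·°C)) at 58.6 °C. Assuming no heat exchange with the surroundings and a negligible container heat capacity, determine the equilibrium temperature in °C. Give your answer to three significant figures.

T_f = 16.1 °C

Σ mᵢcᵢ(T − Tᵢ) = 0  ⇒  T = Σ mᵢcᵢTᵢ / Σ mᵢcᵢ
Σ mᵢcᵢ = 429.3×4.28 + 365.3×0.392 + 52.6×0.896 = 2027.7312
Σ mᵢcᵢTᵢ = 1837.404×5.8 + 143.1976×133.8 + 47.1296×58.6 = 32579
T = 32579 / 2027.7312 = 16.07 °C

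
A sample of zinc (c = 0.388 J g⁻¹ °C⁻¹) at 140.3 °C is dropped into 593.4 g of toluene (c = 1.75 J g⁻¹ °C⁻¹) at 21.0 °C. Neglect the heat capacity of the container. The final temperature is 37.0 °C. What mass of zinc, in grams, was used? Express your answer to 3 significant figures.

q_gained = (593.4 × 1.75) × (37.0 − 21.0) = 16620 J
q_lost = m × 0.388 × (140.3 − 37.0) = 40.0804 m
m = 16620 / 40.0804 = 415 g

m = 415 g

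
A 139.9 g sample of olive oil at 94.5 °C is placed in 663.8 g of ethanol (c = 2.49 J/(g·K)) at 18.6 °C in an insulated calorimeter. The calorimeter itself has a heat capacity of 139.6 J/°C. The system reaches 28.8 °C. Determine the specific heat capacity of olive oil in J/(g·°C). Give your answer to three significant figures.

q_gained = (663.8 × 2.49 + 139.6) × (28.8 − 18.6) = 18280 J
q_lost = 139.9 × c × (94.5 − 28.8) = 9191.43 c
Set equal: c = 18280 / 9191.43 = 1.99 J/(g·°C)

c = 1.99 J/(g·°C)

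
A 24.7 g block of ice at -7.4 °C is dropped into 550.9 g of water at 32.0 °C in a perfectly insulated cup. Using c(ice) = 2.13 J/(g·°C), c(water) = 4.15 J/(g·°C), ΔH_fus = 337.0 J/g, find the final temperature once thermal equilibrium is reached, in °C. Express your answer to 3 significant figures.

Heat to bring ice to 0 °C and melt it: q₁ = 24.7×2.13×7.4 + 24.7×337.0 = 8713.2 J
Heat the water can supply cooling to 0 °C: 550.9×4.15×32.0 = 73159.5 J > q₁, so all ice melts.
Energy balance: 550.9×4.15×(32.0 − T) = 8713.2 + 24.7×4.15×(T − 0)
2286.235(32.0 − T) = 8713.2 + 102.505 T
73159.5 − 8713.2 = 2388.740 T
T = 64446.3 / 2388.740 = 26.98 °C

T_f = 27.0 °C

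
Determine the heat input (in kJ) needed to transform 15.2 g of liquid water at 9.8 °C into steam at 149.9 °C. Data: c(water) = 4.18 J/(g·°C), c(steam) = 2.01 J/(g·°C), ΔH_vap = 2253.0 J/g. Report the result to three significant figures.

q1 (heat water 9.8→100.0 °C): 15.2 × 4.18 × 90.2 = 5731 J
q2 (vaporize at 100 °C): 15.2 × 2253.0 = 34246 J
q3 (heat steam 100.0→149.9 °C): 15.2 × 2.01 × 49.9 = 1525 J
Total: 5731 + 34246 + 1525 = 41502 J = 41.5 kJ

q = 41.5 kJ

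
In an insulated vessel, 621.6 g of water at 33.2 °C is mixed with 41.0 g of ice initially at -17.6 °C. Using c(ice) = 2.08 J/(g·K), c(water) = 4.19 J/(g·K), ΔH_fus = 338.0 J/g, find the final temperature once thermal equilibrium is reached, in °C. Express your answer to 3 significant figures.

T_f = 25.6 °C

Heat to bring ice to 0 °C and melt it: q₁ = 41.0×2.08×17.6 + 41.0×338.0 = 15359 J
Heat the water can supply cooling to 0 °C: 621.6×4.19×33.2 = 86469.5 J > q₁, so all ice melts.
Energy balance: 621.6×4.19×(33.2 − T) = 15359 + 41.0×4.19×(T − 0)
2604.504(33.2 − T) = 15359 + 171.79 T
86469.5 − 15359 = 2776.294 T
T = 71110.5 / 2776.294 = 25.61 °C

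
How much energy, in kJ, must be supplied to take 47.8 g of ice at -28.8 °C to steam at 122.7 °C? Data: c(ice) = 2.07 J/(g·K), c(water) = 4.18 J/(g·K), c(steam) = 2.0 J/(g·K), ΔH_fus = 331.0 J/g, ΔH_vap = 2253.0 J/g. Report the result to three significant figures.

q1 (heat ice -28.8→0.0 °C): 47.8 × 2.07 × 28.8 = 2850 J
q2 (melt at 0 °C): 47.8 × 331.0 = 15822 J
q3 (heat water 0.0→100.0 °C): 47.8 × 4.18 × 100.0 = 19980 J
q4 (vaporize at 100 °C): 47.8 × 2253.0 = 107693 J
q5 (heat steam 100.0→122.7 °C): 47.8 × 2.0 × 22.7 = 2170 J
Total: 2850 + 15822 + 19980 + 107693 + 2170 = 148515 J = 149 kJ

q = 149 kJ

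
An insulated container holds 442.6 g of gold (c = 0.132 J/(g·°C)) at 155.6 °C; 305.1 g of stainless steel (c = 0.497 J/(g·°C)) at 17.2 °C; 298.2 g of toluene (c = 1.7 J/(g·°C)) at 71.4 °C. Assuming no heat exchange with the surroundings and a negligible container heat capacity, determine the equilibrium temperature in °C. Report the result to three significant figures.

T_f = 66.8 °C

Σ mᵢcᵢ(T − Tᵢ) = 0  ⇒  T = Σ mᵢcᵢTᵢ / Σ mᵢcᵢ
Σ mᵢcᵢ = 442.6×0.132 + 305.1×0.497 + 298.2×1.7 = 716.9979
Σ mᵢcᵢTᵢ = 58.4232×155.6 + 151.6347×17.2 + 506.94×71.4 = 47894
T = 47894 / 716.9979 = 66.80 °C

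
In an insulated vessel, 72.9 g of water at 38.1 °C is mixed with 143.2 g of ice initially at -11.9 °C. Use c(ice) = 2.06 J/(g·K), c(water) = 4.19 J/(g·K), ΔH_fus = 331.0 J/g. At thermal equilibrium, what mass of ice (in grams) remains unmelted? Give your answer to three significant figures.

Heat to warm all ice to 0 °C: 143.2×2.06×11.9 = 3510.4 J
Heat released by water cooling to 0 °C: 72.9×4.19×38.1 = 11638 J
11638 J < 3510.4 + 143.2×331.0 = 50909.6 J, so not all ice melts; final T = 0 °C.
Heat left for melting: 11638 − 3510.4 = 8127.6 J
Mass melted = 8127.6 / 331.0 = 24.55 g
Ice remaining = 143.2 − 24.55 = 118.65 g

m_ice remaining = 119 g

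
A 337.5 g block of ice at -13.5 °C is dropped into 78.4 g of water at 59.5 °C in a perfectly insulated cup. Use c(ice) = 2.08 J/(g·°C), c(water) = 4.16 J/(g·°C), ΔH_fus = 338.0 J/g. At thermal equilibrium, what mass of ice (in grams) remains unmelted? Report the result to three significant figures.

m_ice remaining = 308 g

Heat to warm all ice to 0 °C: 337.5×2.08×13.5 = 9477.0 J
Heat released by water cooling to 0 °C: 78.4×4.16×59.5 = 19406 J
19406 J < 9477.0 + 337.5×338.0 = 123552.0 J, so not all ice melts; final T = 0 °C.
Heat left for melting: 19406 − 9477.0 = 9929.0 J
Mass melted = 9929.0 / 338.0 = 29.38 g
Ice remaining = 337.5 − 29.38 = 308.12 g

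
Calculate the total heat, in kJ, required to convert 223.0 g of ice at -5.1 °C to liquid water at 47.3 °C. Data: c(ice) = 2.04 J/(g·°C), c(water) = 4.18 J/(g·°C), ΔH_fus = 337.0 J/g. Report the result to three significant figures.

q1 (heat ice -5.1→0.0 °C): 223.0 × 2.04 × 5.1 = 2320 J
q2 (melt at 0 °C): 223.0 × 337.0 = 75151 J
q3 (heat water 0.0→47.3 °C): 223.0 × 4.18 × 47.3 = 44090 J
Total: 2320 + 75151 + 44090 = 121561 J = 122 kJ

q = 122 kJ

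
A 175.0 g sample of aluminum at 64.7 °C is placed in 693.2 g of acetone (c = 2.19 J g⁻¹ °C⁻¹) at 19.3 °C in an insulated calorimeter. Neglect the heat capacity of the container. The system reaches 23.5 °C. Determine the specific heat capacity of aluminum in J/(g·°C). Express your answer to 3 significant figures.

q_gained = (693.2 × 2.19) × (23.5 − 19.3) = 6376 J
q_lost = 175.0 × c × (64.7 − 23.5) = 7210 c
Set equal: c = 6376 / 7210 = 0.884 J/(g·°C)

c = 0.884 J/(g·°C)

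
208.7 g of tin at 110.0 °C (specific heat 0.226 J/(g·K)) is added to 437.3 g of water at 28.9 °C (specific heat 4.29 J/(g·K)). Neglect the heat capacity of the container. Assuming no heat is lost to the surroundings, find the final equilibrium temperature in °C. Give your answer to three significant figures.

T_f = 30.9 °C

Heat lost by tin = heat gained by water.
(208.7)(0.226)(110.0 − T) = (437.3)(4.29)(T − 28.9)
47.1662 (110.0 − T) = 1876.017 (T − 28.9)
5188.3 − 47.1662 T = 1876.017 T − 54217
59405.3 = 1923.1832 T
T = 30.89 °C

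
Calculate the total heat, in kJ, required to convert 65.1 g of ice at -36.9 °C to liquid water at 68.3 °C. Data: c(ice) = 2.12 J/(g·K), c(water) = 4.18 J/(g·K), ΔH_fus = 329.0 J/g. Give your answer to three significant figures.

q = 45.1 kJ

q1 (heat ice -36.9→0.0 °C): 65.1 × 2.12 × 36.9 = 5093 J
q2 (melt at 0 °C): 65.1 × 329.0 = 21418 J
q3 (heat water 0.0→68.3 °C): 65.1 × 4.18 × 68.3 = 18586 J
Total: 5093 + 21418 + 18586 = 45097 J = 45.1 kJ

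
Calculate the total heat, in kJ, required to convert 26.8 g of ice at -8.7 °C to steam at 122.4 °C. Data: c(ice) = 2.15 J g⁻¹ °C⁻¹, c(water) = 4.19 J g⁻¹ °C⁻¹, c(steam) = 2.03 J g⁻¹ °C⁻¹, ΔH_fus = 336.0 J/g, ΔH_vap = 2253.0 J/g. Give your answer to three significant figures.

q1 (heat ice -8.7→0.0 °C): 26.8 × 2.15 × 8.7 = 501 J
q2 (melt at 0 °C): 26.8 × 336.0 = 9005 J
q3 (heat water 0.0→100.0 °C): 26.8 × 4.19 × 100.0 = 11229 J
q4 (vaporize at 100 °C): 26.8 × 2253.0 = 60380 J
q5 (heat steam 100.0→122.4 °C): 26.8 × 2.03 × 22.4 = 1219 J
Total: 501 + 9005 + 11229 + 60380 + 1219 = 82334 J = 82.3 kJ

q = 82.3 kJ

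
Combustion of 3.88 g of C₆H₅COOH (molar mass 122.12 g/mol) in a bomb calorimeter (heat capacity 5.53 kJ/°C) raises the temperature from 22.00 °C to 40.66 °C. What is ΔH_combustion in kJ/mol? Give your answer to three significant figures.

ΔH = -3250 kJ/mol

ΔT = 40.66 − 22.00 = 18.66 °C
q_cal = C_cal × ΔT = 5.53 × 18.66 = 103.1898 kJ
n = 3.88 / 122.12 = 0.03177 mol
q_rxn = −q_cal = -103.1898 kJ
ΔH = -103.1898 / 0.03177 = -3248 kJ/mol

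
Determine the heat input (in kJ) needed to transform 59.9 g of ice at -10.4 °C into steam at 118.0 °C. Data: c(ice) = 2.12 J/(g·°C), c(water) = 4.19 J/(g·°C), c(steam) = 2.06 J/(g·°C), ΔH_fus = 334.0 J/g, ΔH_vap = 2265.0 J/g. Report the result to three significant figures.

q = 184 kJ

q1 (heat ice -10.4→0.0 °C): 59.9 × 2.12 × 10.4 = 1321 J
q2 (melt at 0 °C): 59.9 × 334.0 = 20007 J
q3 (heat water 0.0→100.0 °C): 59.9 × 4.19 × 100.0 = 25098 J
q4 (vaporize at 100 °C): 59.9 × 2265.0 = 135674 J
q5 (heat steam 100.0→118.0 °C): 59.9 × 2.06 × 18.0 = 2221 J
Total: 1321 + 20007 + 25098 + 135674 + 2221 = 184321 J = 184 kJ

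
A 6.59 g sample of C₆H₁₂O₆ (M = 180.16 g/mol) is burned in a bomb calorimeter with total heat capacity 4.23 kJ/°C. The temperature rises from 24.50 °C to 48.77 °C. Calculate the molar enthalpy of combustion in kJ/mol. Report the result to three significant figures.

ΔH = -2810 kJ/mol

ΔT = 48.77 − 24.50 = 24.27 °C
q_cal = C_cal × ΔT = 4.23 × 24.27 = 102.6621 kJ
n = 6.59 / 180.16 = 0.03658 mol
q_rxn = −q_cal = -102.6621 kJ
ΔH = -102.6621 / 0.03658 = -2807 kJ/mol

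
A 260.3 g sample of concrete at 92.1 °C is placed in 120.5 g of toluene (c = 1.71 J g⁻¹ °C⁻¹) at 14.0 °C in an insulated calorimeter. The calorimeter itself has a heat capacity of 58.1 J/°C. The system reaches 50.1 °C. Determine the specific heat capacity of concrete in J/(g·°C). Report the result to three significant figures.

q_gained = (120.5 × 1.71 + 58.1) × (50.1 − 14.0) = 9536 J
q_lost = 260.3 × c × (92.1 − 50.1) = 10932.6 c
Set equal: c = 9536 / 10932.6 = 0.872 J/(g·°C)

c = 0.872 J/(g·°C)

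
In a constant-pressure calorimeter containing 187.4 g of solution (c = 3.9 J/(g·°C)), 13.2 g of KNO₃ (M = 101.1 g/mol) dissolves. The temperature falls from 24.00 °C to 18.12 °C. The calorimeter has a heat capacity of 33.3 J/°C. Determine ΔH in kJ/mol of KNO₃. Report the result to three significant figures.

|ΔT| = |18.12 − 24.00| = 5.88 °C
|q_surr| = (187.4 × 3.9 + 33.3) × 5.88 = 764.16 × 5.88 = 4493 J
n(KNO₃) = 13.2 / 101.1 = 0.1306 mol
Temperature fell, so q_rxn = +|q_surr| = 4.493 kJ
ΔH = q_rxn / n = 34.40 kJ/mol

ΔH = 34.4 kJ/mol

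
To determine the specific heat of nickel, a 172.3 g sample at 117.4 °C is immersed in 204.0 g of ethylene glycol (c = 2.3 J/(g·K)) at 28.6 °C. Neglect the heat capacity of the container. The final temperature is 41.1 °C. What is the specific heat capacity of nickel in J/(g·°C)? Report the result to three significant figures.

q_gained = (204.0 × 2.3) × (41.1 − 28.6) = 5865 J
q_lost = 172.3 × c × (117.4 − 41.1) = 13146.49 c
Set equal: c = 5865 / 13146.49 = 0.446 J/(g·°C)

c = 0.446 J/(g·°C)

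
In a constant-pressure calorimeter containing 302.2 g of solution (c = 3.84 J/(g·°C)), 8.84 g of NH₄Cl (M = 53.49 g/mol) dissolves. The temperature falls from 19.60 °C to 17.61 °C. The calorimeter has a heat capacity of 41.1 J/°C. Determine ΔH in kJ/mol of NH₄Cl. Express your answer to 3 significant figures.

ΔH = 14.5 kJ/mol

|ΔT| = |17.61 − 19.60| = 1.99 °C
|q_surr| = (302.2 × 3.84 + 41.1) × 1.99 = 1201.548 × 1.99 = 2391 J
n(NH₄Cl) = 8.84 / 53.49 = 0.1653 mol
Temperature fell, so q_rxn = +|q_surr| = 2.391 kJ
ΔH = q_rxn / n = 14.46 kJ/mol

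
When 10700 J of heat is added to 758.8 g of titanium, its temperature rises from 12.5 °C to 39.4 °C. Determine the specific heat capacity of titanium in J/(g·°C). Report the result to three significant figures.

c = q / (m ΔT) = 10700 / (758.8 × 26.9)
c = 10700 / 20411.72 = 0.524 J/(g·°C)

c = 0.524 J/(g·°C)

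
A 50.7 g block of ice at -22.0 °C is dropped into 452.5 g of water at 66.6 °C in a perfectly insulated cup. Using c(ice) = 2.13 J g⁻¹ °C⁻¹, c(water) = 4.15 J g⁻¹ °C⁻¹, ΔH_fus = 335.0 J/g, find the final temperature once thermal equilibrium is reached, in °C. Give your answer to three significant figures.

Heat to bring ice to 0 °C and melt it: q₁ = 50.7×2.13×22.0 + 50.7×335.0 = 19360 J
Heat the water can supply cooling to 0 °C: 452.5×4.15×66.6 = 125066 J > q₁, so all ice melts.
Energy balance: 452.5×4.15×(66.6 − T) = 19360 + 50.7×4.15×(T − 0)
1877.875(66.6 − T) = 19360 + 210.405 T
125066 − 19360 = 2088.280 T
T = 105706 / 2088.280 = 50.62 °C

T_f = 50.6 °C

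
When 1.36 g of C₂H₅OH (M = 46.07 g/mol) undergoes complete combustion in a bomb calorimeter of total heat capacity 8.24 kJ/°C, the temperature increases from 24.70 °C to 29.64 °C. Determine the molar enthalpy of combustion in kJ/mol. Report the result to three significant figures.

ΔT = 29.64 − 24.70 = 4.94 °C
q_cal = C_cal × ΔT = 8.24 × 4.94 = 40.7056 kJ
n = 1.36 / 46.07 = 0.02952 mol
q_rxn = −q_cal = -40.7056 kJ
ΔH = -40.7056 / 0.02952 = -1379 kJ/mol

ΔH = -1380 kJ/mol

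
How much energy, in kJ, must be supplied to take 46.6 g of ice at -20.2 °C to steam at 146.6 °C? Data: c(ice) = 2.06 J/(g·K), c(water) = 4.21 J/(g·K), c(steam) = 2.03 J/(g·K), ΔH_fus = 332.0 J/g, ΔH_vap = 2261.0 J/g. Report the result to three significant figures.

q = 147 kJ

q1 (heat ice -20.2→0.0 °C): 46.6 × 2.06 × 20.2 = 1939 J
q2 (melt at 0 °C): 46.6 × 332.0 = 15471 J
q3 (heat water 0.0→100.0 °C): 46.6 × 4.21 × 100.0 = 19619 J
q4 (vaporize at 100 °C): 46.6 × 2261.0 = 105363 J
q5 (heat steam 100.0→146.6 °C): 46.6 × 2.03 × 46.6 = 4408 J
Total: 1939 + 15471 + 19619 + 105363 + 4408 = 146800 J = 147 kJ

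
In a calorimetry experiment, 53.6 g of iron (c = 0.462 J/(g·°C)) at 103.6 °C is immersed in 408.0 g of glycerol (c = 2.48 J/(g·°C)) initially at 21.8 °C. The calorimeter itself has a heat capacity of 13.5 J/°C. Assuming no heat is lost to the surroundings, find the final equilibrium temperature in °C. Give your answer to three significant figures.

Heat lost by iron = heat gained by glycerol + calorimeter.
(53.6)(0.462)(103.6 − T) = [(408.0)(2.48) + 13.5](T − 21.8)
24.7632 (103.6 − T) = 1025.34 (T − 21.8)
2565.5 − 24.7632 T = 1025.34 T − 22352
24917.5 = 1050.1032 T
T = 23.73 °C

T_f = 23.7 °C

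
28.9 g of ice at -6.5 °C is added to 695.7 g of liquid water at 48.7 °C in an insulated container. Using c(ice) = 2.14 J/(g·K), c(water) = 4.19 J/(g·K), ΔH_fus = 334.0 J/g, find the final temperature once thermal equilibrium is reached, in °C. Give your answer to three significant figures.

T_f = 43.4 °C

Heat to bring ice to 0 °C and melt it: q₁ = 28.9×2.14×6.5 + 28.9×334.0 = 10055 J
Heat the water can supply cooling to 0 °C: 695.7×4.19×48.7 = 141960 J > q₁, so all ice melts.
Energy balance: 695.7×4.19×(48.7 − T) = 10055 + 28.9×4.19×(T − 0)
2914.983(48.7 − T) = 10055 + 121.091 T
141960 − 10055 = 3036.074 T
T = 131905 / 3036.074 = 43.446 °C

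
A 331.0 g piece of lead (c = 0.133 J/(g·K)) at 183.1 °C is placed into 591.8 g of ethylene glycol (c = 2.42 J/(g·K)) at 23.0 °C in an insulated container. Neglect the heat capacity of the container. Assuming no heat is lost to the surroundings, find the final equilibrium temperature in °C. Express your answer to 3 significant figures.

T_f = 27.8 °C

Heat lost by lead = heat gained by ethylene glycol.
(331.0)(0.133)(183.1 − T) = (591.8)(2.42)(T − 23.0)
44.023 (183.1 − T) = 1432.156 (T − 23.0)
8060.6 − 44.023 T = 1432.156 T − 32940
41000.6 = 1476.179 T
T = 27.77 °C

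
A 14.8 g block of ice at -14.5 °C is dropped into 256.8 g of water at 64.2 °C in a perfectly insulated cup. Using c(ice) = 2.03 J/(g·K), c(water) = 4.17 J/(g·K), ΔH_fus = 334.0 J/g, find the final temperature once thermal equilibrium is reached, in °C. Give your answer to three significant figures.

Heat to bring ice to 0 °C and melt it: q₁ = 14.8×2.03×14.5 + 14.8×334.0 = 5378.8 J
Heat the water can supply cooling to 0 °C: 256.8×4.17×64.2 = 68749.0 J > q₁, so all ice melts.
Energy balance: 256.8×4.17×(64.2 − T) = 5378.8 + 14.8×4.17×(T − 0)
1070.856(64.2 − T) = 5378.8 + 61.716 T
68749.0 − 5378.8 = 1132.572 T
T = 63370.2 / 1132.572 = 55.95 °C

T_f = 56.0 °C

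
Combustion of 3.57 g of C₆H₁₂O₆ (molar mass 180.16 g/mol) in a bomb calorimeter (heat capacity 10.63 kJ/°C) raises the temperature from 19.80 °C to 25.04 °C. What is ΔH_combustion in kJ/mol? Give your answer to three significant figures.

ΔH = -2810 kJ/mol

ΔT = 25.04 − 19.80 = 5.24 °C
q_cal = C_cal × ΔT = 10.63 × 5.24 = 55.7012 kJ
n = 3.57 / 180.16 = 0.01982 mol
q_rxn = −q_cal = -55.7012 kJ
ΔH = -55.7012 / 0.01982 = -2810 kJ/mol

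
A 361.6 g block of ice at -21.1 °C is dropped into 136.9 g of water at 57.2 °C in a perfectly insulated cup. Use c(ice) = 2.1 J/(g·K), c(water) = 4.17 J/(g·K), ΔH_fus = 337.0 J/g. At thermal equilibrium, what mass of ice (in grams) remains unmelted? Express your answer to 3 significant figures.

m_ice remaining = 312 g

Heat to warm all ice to 0 °C: 361.6×2.1×21.1 = 16022 J
Heat released by water cooling to 0 °C: 136.9×4.17×57.2 = 32654 J
32654 J < 16022 + 361.6×337.0 = 137881.2 J, so not all ice melts; final T = 0 °C.
Heat left for melting: 32654 − 16022 = 16632 J
Mass melted = 16632 / 337.0 = 49.35 g
Ice remaining = 361.6 − 49.35 = 312.25 g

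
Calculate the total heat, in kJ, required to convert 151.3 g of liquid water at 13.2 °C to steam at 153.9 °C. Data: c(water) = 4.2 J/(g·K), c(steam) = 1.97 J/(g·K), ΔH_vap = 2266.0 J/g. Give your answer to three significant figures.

q1 (heat water 13.2→100.0 °C): 151.3 × 4.2 × 86.8 = 55158 J
q2 (vaporize at 100 °C): 151.3 × 2266.0 = 342846 J
q3 (heat steam 100.0→153.9 °C): 151.3 × 1.97 × 53.9 = 16065 J
Total: 55158 + 342846 + 16065 = 414069 J = 414 kJ

q = 414 kJ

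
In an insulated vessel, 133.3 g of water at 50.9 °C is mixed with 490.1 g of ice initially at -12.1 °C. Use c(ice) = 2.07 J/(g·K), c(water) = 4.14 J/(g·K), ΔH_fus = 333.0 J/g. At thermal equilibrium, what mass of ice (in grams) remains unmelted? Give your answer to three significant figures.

Heat to warm all ice to 0 °C: 490.1×2.07×12.1 = 12276 J
Heat released by water cooling to 0 °C: 133.3×4.14×50.9 = 28090 J
28090 J < 12276 + 490.1×333.0 = 175479.3 J, so not all ice melts; final T = 0 °C.
Heat left for melting: 28090 − 12276 = 15814 J
Mass melted = 15814 / 333.0 = 47.49 g
Ice remaining = 490.1 − 47.49 = 442.61 g

m_ice remaining = 443 g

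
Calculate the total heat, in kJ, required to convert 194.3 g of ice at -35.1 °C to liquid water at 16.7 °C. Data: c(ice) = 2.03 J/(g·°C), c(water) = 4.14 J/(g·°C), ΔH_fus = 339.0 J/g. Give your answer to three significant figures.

q = 93.1 kJ

q1 (heat ice -35.1→0.0 °C): 194.3 × 2.03 × 35.1 = 13844 J
q2 (melt at 0 °C): 194.3 × 339.0 = 65868 J
q3 (heat water 0.0→16.7 °C): 194.3 × 4.14 × 16.7 = 13434 J
Total: 13844 + 65868 + 13434 = 93146 J = 93.1 kJ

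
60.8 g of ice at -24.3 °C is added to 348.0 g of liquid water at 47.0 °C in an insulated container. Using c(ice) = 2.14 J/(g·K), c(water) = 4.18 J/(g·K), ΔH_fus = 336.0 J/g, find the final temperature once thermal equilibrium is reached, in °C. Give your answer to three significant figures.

T_f = 26.2 °C

Heat to bring ice to 0 °C and melt it: q₁ = 60.8×2.14×24.3 + 60.8×336.0 = 23591 J
Heat the water can supply cooling to 0 °C: 348.0×4.18×47.0 = 68368.1 J > q₁, so all ice melts.
Energy balance: 348.0×4.18×(47.0 − T) = 23591 + 60.8×4.18×(T − 0)
1454.64(47.0 − T) = 23591 + 254.144 T
68368.1 − 23591 = 1708.784 T
T = 44777.1 / 1708.784 = 26.20 °C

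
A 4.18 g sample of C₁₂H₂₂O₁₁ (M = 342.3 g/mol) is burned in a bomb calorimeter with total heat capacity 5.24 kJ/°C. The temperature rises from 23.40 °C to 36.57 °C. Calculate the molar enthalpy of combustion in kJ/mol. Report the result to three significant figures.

ΔH = -5650 kJ/mol

ΔT = 36.57 − 23.40 = 13.17 °C
q_cal = C_cal × ΔT = 5.24 × 13.17 = 69.0108 kJ
n = 4.18 / 342.3 = 0.01221 mol
q_rxn = −q_cal = -69.0108 kJ
ΔH = -69.0108 / 0.01221 = -5652 kJ/mol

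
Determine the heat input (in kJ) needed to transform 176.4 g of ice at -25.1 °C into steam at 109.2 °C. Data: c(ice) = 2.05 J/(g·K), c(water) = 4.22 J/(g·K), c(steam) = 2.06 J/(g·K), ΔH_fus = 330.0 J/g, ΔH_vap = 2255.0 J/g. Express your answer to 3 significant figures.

q = 543 kJ

q1 (heat ice -25.1→0.0 °C): 176.4 × 2.05 × 25.1 = 9077 J
q2 (melt at 0 °C): 176.4 × 330.0 = 58212 J
q3 (heat water 0.0→100.0 °C): 176.4 × 4.22 × 100.0 = 74441 J
q4 (vaporize at 100 °C): 176.4 × 2255.0 = 397782 J
q5 (heat steam 100.0→109.2 °C): 176.4 × 2.06 × 9.2 = 3343 J
Total: 9077 + 58212 + 74441 + 397782 + 3343 = 542855 J = 543 kJ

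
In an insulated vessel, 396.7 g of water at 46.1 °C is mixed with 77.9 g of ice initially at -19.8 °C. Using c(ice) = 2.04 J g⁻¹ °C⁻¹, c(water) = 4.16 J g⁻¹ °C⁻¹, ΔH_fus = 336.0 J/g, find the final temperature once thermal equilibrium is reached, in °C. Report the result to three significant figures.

Heat to bring ice to 0 °C and melt it: q₁ = 77.9×2.04×19.8 + 77.9×336.0 = 29321 J
Heat the water can supply cooling to 0 °C: 396.7×4.16×46.1 = 76077.5 J > q₁, so all ice melts.
Energy balance: 396.7×4.16×(46.1 − T) = 29321 + 77.9×4.16×(T − 0)
1650.272(46.1 − T) = 29321 + 324.064 T
76077.5 − 29321 = 1974.336 T
T = 46756.5 / 1974.336 = 23.68 °C

T_f = 23.7 °C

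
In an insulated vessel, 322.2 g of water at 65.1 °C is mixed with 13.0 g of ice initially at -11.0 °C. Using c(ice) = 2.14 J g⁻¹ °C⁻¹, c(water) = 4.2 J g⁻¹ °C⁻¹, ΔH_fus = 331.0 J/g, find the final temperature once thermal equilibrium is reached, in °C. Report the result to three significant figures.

Heat to bring ice to 0 °C and melt it: q₁ = 13.0×2.14×11.0 + 13.0×331.0 = 4609.0 J
Heat the water can supply cooling to 0 °C: 322.2×4.2×65.1 = 88095.9 J > q₁, so all ice melts.
Energy balance: 322.2×4.2×(65.1 − T) = 4609.0 + 13.0×4.2×(T − 0)
1353.24(65.1 − T) = 4609.0 + 54.6 T
88095.9 − 4609.0 = 1407.84 T
T = 83486.9 / 1407.84 = 59.30 °C

T_f = 59.3 °C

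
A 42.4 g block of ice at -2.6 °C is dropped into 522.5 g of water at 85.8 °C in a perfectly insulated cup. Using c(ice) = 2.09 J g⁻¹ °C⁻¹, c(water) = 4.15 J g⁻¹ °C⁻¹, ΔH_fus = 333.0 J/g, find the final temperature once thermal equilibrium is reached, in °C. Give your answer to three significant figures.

Heat to bring ice to 0 °C and melt it: q₁ = 42.4×2.09×2.6 + 42.4×333.0 = 14350 J
Heat the water can supply cooling to 0 °C: 522.5×4.15×85.8 = 186047 J > q₁, so all ice melts.
Energy balance: 522.5×4.15×(85.8 − T) = 14350 + 42.4×4.15×(T − 0)
2168.375(85.8 − T) = 14350 + 175.96 T
186047 − 14350 = 2344.335 T
T = 171697 / 2344.335 = 73.24 °C

T_f = 73.2 °C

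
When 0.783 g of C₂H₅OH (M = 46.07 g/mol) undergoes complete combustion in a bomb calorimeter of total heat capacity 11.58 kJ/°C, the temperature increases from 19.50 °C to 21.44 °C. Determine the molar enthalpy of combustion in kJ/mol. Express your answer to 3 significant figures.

ΔH = -1320 kJ/mol

ΔT = 21.44 − 19.50 = 1.94 °C
q_cal = C_cal × ΔT = 11.58 × 1.94 = 22.4652 kJ
n = 0.783 / 46.07 = 0.01700 mol
q_rxn = −q_cal = -22.4652 kJ
ΔH = -22.4652 / 0.01700 = -1321 kJ/mol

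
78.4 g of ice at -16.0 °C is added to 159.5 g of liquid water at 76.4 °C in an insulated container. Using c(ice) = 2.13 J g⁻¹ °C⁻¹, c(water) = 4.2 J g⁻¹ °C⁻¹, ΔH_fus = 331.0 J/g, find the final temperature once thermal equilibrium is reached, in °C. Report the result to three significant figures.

Heat to bring ice to 0 °C and melt it: q₁ = 78.4×2.13×16.0 + 78.4×331.0 = 28622 J
Heat the water can supply cooling to 0 °C: 159.5×4.2×76.4 = 51180.4 J > q₁, so all ice melts.
Energy balance: 159.5×4.2×(76.4 − T) = 28622 + 78.4×4.2×(T − 0)
669.9(76.4 − T) = 28622 + 329.28 T
51180.4 − 28622 = 999.18 T
T = 22558.4 / 999.18 = 22.58 °C

T_f = 22.6 °C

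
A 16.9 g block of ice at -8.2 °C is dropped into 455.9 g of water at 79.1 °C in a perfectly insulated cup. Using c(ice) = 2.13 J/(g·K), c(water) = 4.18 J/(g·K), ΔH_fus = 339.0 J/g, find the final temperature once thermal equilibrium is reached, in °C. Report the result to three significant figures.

T_f = 73.2 °C

Heat to bring ice to 0 °C and melt it: q₁ = 16.9×2.13×8.2 + 16.9×339.0 = 6024.3 J
Heat the water can supply cooling to 0 °C: 455.9×4.18×79.1 = 150738 J > q₁, so all ice melts.
Energy balance: 455.9×4.18×(79.1 − T) = 6024.3 + 16.9×4.18×(T − 0)
1905.662(79.1 − T) = 6024.3 + 70.642 T
150738 − 6024.3 = 1976.304 T
T = 144713.7 / 1976.304 = 73.22 °C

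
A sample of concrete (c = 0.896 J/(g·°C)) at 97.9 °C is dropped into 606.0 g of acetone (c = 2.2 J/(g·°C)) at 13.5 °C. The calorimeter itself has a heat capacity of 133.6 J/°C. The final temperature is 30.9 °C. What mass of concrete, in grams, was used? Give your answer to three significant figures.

q_gained = (606.0 × 2.2 + 133.6) × (30.9 − 13.5) = 25520 J
q_lost = m × 0.896 × (97.9 − 30.9) = 60.032 m
m = 25520 / 60.032 = 425 g

m = 425 g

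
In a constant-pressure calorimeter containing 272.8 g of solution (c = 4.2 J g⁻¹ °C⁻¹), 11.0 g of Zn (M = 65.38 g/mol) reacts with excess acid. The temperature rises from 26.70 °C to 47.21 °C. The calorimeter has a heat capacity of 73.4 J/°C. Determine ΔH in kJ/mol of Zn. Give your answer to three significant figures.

|ΔT| = |47.21 − 26.70| = 20.51 °C
|q_surr| = (272.8 × 4.2 + 73.4) × 20.51 = 1219.16 × 20.51 = 25000 J
n(Zn) = 11.0 / 65.38 = 0.1682 mol
Temperature rose, so q_rxn = −|q_surr| = -25.00 kJ
ΔH = q_rxn / n = -148.6 kJ/mol

ΔH = -149 kJ/mol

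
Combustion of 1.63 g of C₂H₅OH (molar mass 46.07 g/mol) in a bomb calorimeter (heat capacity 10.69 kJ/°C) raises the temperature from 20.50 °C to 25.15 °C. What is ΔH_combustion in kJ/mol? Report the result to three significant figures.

ΔH = -1400 kJ/mol

ΔT = 25.15 − 20.50 = 4.65 °C
q_cal = C_cal × ΔT = 10.69 × 4.65 = 49.7085 kJ
n = 1.63 / 46.07 = 0.03538 mol
q_rxn = −q_cal = -49.7085 kJ
ΔH = -49.7085 / 0.03538 = -1404.99 kJ/mol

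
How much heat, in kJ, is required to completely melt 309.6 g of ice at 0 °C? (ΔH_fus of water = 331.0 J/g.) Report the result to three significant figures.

q = m × ΔH_fus = 309.6 × 331.0 = 102480 J = 102 kJ

q = 102 kJ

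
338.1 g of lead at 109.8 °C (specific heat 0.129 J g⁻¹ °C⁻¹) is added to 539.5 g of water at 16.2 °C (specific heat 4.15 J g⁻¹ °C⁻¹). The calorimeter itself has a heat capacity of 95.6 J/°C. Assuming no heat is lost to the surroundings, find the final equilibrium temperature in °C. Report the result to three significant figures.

Heat lost by lead = heat gained by water + calorimeter.
(338.1)(0.129)(109.8 − T) = [(539.5)(4.15) + 95.6](T − 16.2)
43.6149 (109.8 − T) = 2334.525 (T − 16.2)
4788.9 − 43.6149 T = 2334.525 T − 37819
42607.9 = 2378.1399 T
T = 17.92 °C

T_f = 17.9 °C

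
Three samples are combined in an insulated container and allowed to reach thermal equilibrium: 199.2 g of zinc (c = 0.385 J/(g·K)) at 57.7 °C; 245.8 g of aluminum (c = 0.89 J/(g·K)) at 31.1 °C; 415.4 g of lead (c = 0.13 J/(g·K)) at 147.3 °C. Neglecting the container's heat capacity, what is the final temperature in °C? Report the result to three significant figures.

T_f = 54.9 °C

Σ mᵢcᵢ(T − Tᵢ) = 0  ⇒  T = Σ mᵢcᵢTᵢ / Σ mᵢcᵢ
Σ mᵢcᵢ = 199.2×0.385 + 245.8×0.89 + 415.4×0.13 = 349.456
Σ mᵢcᵢTᵢ = 76.692×57.7 + 218.762×31.1 + 54.002×147.3 = 19183
T = 19183 / 349.456 = 54.89 °C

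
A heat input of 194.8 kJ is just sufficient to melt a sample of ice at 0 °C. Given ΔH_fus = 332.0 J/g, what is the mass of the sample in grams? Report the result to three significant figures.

m = q / ΔH_fus = 194800 J / 332.0 J/g = 587 g

m = 587 g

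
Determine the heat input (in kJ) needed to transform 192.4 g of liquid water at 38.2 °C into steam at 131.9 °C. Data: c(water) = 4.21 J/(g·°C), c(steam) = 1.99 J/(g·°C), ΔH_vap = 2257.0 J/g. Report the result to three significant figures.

q1 (heat water 38.2→100.0 °C): 192.4 × 4.21 × 61.8 = 50058 J
q2 (vaporize at 100 °C): 192.4 × 2257.0 = 434247 J
q3 (heat steam 100.0→131.9 °C): 192.4 × 1.99 × 31.9 = 12214 J
Total: 50058 + 434247 + 12214 = 496519 J = 497 kJ

q = 497 kJ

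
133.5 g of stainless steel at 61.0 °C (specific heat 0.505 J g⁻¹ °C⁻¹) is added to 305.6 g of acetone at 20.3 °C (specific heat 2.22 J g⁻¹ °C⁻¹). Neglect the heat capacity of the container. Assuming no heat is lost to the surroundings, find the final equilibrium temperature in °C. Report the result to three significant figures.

T_f = 24.0 °C

Heat lost by stainless steel = heat gained by acetone.
(133.5)(0.505)(61.0 − T) = (305.6)(2.22)(T − 20.3)
67.4175 (61.0 − T) = 678.432 (T − 20.3)
4112.5 − 67.4175 T = 678.432 T − 13772
17884.5 = 745.8495 T
T = 23.98 °C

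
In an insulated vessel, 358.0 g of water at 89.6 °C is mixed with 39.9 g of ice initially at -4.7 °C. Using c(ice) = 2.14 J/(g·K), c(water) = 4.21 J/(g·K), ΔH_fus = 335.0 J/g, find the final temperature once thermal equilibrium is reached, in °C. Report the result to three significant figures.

Heat to bring ice to 0 °C and melt it: q₁ = 39.9×2.14×4.7 + 39.9×335.0 = 13768 J
Heat the water can supply cooling to 0 °C: 358.0×4.21×89.6 = 135043 J > q₁, so all ice melts.
Energy balance: 358.0×4.21×(89.6 − T) = 13768 + 39.9×4.21×(T − 0)
1507.18(89.6 − T) = 13768 + 167.979 T
135043 − 13768 = 1675.159 T
T = 121275 / 1675.159 = 72.40 °C

T_f = 72.4 °C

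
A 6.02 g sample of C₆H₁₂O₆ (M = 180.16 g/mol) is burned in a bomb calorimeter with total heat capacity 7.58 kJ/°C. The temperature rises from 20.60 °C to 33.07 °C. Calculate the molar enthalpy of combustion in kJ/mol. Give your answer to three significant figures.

ΔT = 33.07 − 20.60 = 12.47 °C
q_cal = C_cal × ΔT = 7.58 × 12.47 = 94.5226 kJ
n = 6.02 / 180.16 = 0.03341 mol
q_rxn = −q_cal = -94.5226 kJ
ΔH = -94.5226 / 0.03341 = -2829 kJ/mol

ΔH = -2830 kJ/mol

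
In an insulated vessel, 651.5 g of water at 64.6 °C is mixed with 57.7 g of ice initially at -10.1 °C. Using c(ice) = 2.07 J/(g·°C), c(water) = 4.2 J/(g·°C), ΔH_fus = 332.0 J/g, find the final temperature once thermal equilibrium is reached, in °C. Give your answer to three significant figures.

Heat to bring ice to 0 °C and melt it: q₁ = 57.7×2.07×10.1 + 57.7×332.0 = 20363 J
Heat the water can supply cooling to 0 °C: 651.5×4.2×64.6 = 176765 J > q₁, so all ice melts.
Energy balance: 651.5×4.2×(64.6 − T) = 20363 + 57.7×4.2×(T − 0)
2736.3(64.6 − T) = 20363 + 242.34 T
176765 − 20363 = 2978.64 T
T = 156402 / 2978.64 = 52.51 °C

T_f = 52.5 °C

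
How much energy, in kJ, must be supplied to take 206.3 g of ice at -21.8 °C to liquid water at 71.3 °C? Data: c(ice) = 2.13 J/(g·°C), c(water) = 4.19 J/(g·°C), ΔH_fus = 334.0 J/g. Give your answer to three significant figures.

q = 140 kJ

q1 (heat ice -21.8→0.0 °C): 206.3 × 2.13 × 21.8 = 9579 J
q2 (melt at 0 °C): 206.3 × 334.0 = 68904 J
q3 (heat water 0.0→71.3 °C): 206.3 × 4.19 × 71.3 = 61632 J
Total: 9579 + 68904 + 61632 = 140115 J = 140 kJ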